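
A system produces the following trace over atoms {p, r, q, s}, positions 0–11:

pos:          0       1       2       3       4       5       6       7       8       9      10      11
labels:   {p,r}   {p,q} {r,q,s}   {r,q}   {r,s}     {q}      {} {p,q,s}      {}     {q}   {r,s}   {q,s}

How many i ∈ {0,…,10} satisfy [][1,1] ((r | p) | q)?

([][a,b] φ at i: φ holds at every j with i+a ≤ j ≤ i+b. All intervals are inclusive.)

9

Evaluate at each i in [0,10]:
  i=0: ✓ (all of [1,1])
  i=1: ✓ (all of [2,2])
  i=2: ✓ (all of [3,3])
  i=3: ✓ (all of [4,4])
  i=4: ✓ (all of [5,5])
  i=5: ✗ (fails at j=6)
  i=6: ✓ (all of [7,7])
  i=7: ✗ (fails at j=8)
  i=8: ✓ (all of [9,9])
  i=9: ✓ (all of [10,10])
  i=10: ✓ (all of [11,11])
Positions where it holds: {0, 1, 2, 3, 4, 6, 8, 9, 10} → 9.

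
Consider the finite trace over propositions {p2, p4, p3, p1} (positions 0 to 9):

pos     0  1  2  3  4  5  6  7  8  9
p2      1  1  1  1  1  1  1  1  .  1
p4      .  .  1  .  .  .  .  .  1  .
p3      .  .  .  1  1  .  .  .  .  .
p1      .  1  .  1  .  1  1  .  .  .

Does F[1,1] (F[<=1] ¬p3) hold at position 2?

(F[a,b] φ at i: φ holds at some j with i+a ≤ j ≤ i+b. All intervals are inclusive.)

Check F[<=1] ¬p3 at each j in [3,3]:
  j=3: fails (none in [3,4])
No position in the window satisfies it → formula fails.

No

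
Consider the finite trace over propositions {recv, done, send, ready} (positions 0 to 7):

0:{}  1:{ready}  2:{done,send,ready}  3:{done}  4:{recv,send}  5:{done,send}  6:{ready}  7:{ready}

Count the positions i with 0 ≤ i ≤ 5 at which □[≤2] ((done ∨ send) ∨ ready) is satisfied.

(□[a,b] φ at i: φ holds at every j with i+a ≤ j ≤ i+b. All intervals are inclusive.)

5

Evaluate at each i in [0,5]:
  i=0: ✗ (fails at j=0)
  i=1: ✓ (all of [1,3])
  i=2: ✓ (all of [2,4])
  i=3: ✓ (all of [3,5])
  i=4: ✓ (all of [4,6])
  i=5: ✓ (all of [5,7])
Positions where it holds: {1, 2, 3, 4, 5} → 5.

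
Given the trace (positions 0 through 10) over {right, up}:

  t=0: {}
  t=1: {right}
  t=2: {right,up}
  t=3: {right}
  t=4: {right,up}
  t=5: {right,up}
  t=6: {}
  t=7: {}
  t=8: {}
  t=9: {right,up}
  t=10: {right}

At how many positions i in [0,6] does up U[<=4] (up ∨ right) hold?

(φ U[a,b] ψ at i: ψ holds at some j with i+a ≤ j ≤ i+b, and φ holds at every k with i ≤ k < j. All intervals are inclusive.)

5

Evaluate at each i in [0,6]:
  i=0: ✗ (lhs fails at k=0 before rhs at j=1)
  i=1: ✓ (rhs at j=1)
  i=2: ✓ (rhs at j=2)
  i=3: ✓ (rhs at j=3)
  i=4: ✓ (rhs at j=4)
  i=5: ✓ (rhs at j=5)
  i=6: ✗ (lhs fails at k=6 before rhs at j=9)
Positions where it holds: {1, 2, 3, 4, 5} → 5.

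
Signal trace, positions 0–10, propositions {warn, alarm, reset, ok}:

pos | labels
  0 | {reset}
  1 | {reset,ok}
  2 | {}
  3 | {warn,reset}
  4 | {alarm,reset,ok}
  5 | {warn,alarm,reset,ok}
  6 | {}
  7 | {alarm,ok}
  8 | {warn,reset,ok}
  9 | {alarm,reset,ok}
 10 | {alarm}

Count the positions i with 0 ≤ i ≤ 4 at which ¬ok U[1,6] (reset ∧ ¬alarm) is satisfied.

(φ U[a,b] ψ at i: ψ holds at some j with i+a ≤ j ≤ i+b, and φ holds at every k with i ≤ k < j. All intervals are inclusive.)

2

Evaluate at each i in [0,4]:
  i=0: ✓ (rhs at j=1; lhs holds on [0,0])
  i=1: ✗ (lhs fails at k=1 before rhs at j=3)
  i=2: ✓ (rhs at j=3; lhs holds on [2,2])
  i=3: ✗ (lhs fails at k=4 before rhs at j=8)
  i=4: ✗ (lhs fails at k=4 before rhs at j=8)
Positions where it holds: {0, 2} → 2.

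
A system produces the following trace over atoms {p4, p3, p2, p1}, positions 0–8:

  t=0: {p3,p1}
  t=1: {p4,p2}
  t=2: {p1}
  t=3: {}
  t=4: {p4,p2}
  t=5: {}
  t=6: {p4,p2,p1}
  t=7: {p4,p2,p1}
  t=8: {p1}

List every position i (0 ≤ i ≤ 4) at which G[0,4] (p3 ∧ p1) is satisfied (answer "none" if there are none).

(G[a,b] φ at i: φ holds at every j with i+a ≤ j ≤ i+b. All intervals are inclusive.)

Evaluate at each i in [0,4]:
  i=0: ✗ (fails at j=1)
  i=1: ✗ (fails at j=1)
  i=2: ✗ (fails at j=2)
  i=3: ✗ (fails at j=3)
  i=4: ✗ (fails at j=4)

none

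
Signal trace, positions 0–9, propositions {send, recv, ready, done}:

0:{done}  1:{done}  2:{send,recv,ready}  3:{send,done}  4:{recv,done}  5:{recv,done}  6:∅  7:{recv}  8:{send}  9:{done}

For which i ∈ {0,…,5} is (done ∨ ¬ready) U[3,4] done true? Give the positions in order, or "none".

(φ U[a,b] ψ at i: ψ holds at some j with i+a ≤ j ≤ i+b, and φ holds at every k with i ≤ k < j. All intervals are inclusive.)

5

Evaluate at each i in [0,5]:
  i=0: ✗ (lhs fails at k=2 before rhs at j=3)
  i=1: ✗ (lhs fails at k=2 before rhs at j=4)
  i=2: ✗ (lhs fails at k=2 before rhs at j=5)
  i=3: ✗ (no rhs in [6,7])
  i=4: ✗ (no rhs in [7,8])
  i=5: ✓ (rhs at j=9; lhs holds on [5,8])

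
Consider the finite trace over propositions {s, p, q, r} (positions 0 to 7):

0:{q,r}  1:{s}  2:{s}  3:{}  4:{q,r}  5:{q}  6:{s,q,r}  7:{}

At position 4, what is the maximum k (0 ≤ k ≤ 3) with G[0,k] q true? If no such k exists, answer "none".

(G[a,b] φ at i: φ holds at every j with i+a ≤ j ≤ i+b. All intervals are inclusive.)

q must hold from j=4 onward; find where it first fails.
  j=4: holds
  j=5: holds
  j=6: holds
  j=7: fails
Holds on [4,6], so largest k = 2.

2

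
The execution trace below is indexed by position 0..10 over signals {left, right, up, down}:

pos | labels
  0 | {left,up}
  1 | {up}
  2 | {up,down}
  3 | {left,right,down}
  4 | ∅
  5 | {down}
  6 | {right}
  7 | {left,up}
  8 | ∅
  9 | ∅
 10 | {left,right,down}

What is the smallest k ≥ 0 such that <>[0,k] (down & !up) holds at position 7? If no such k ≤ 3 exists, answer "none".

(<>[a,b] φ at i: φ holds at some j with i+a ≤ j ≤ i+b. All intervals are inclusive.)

Scan j = 7,8,… for (down & !up):
  j=7: fails
  j=8: fails
  j=9: fails
  j=10: holds
First hit at j=10, so smallest k = 10-7 = 3.

3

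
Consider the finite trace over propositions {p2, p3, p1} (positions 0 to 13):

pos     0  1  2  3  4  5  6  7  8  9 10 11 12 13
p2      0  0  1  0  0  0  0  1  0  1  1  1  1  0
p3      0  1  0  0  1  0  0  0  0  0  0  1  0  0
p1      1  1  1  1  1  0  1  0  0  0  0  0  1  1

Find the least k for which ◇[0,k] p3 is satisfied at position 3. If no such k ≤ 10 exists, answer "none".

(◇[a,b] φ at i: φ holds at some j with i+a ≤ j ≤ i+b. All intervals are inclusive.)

1

Scan j = 3,4,… for p3:
  j=3: fails
  j=4: holds
First hit at j=4, so smallest k = 4-3 = 1.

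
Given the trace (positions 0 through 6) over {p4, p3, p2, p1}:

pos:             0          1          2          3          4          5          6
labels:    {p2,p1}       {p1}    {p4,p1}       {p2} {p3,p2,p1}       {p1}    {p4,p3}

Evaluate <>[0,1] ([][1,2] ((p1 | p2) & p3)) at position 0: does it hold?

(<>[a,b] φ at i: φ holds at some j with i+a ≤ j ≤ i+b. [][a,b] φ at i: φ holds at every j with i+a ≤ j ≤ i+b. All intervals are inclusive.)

Check [][1,2] ((p1 | p2) & p3) at each j in [0,1]:
  j=0: fails at 1
  j=1: fails at 2
No position in the window satisfies it → formula fails.

Does not hold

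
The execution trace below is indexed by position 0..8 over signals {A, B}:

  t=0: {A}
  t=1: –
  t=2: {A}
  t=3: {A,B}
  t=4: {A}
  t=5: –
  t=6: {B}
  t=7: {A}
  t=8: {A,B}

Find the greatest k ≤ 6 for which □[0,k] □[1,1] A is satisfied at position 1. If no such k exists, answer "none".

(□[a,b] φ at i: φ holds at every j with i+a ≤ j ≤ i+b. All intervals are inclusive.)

□[1,1] A must hold from j=1 onward; find where it first fails.
  j=1: holds
  j=2: holds
  j=3: holds
  j=4: fails
Holds on [1,3], so largest k = 2.

2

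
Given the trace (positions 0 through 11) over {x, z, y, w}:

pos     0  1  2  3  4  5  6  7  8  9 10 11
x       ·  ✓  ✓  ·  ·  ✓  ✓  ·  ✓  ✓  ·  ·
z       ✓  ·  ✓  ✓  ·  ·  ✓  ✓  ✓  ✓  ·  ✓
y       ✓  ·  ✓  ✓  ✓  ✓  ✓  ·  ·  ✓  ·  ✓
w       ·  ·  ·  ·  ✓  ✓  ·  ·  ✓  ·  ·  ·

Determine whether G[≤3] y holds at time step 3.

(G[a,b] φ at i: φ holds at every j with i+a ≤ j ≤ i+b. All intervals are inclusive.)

Yes

Check y at every j in [3,6]:
  j=3: true
  j=4: true
  j=5: true
  j=6: true
All positions satisfy it → formula holds.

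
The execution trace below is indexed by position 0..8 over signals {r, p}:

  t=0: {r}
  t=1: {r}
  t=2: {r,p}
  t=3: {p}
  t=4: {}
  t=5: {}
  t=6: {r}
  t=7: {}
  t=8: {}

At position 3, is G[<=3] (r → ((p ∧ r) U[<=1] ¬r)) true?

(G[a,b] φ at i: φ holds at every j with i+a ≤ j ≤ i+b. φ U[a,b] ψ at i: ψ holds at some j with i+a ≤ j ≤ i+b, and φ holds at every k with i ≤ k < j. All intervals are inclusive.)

Check (r → ((p ∧ r) U[<=1] ¬r)) at every j in [3,6]:
  j=3: antecedent false → ✓
  j=4: antecedent false → ✓
  j=5: antecedent false → ✓
  j=6: antecedent true; consequent fails → ✗
Fails at j=6 → formula fails.

No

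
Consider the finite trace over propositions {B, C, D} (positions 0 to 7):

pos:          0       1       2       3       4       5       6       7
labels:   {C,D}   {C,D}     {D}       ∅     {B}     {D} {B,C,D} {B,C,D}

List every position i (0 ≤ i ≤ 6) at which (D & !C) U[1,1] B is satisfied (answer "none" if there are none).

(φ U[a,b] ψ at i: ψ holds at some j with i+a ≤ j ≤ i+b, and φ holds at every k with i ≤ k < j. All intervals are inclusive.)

Evaluate at each i in [0,6]:
  i=0: ✗ (no rhs in [1,1])
  i=1: ✗ (no rhs in [2,2])
  i=2: ✗ (no rhs in [3,3])
  i=3: ✗ (lhs fails at k=3 before rhs at j=4)
  i=4: ✗ (no rhs in [5,5])
  i=5: ✓ (rhs at j=6; lhs holds on [5,5])
  i=6: ✗ (lhs fails at k=6 before rhs at j=7)

5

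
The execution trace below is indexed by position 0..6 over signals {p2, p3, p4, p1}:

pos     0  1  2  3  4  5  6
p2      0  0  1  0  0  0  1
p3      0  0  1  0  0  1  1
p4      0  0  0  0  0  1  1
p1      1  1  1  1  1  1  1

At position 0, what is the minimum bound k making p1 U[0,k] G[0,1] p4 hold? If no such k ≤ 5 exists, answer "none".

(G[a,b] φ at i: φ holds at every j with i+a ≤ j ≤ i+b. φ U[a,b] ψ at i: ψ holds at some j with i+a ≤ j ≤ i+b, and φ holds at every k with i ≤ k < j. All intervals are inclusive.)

5

Need earliest j ≥ 0 with G[0,1] p4, and p1 at every k in [0,j-1].
  j=0: rhs fails.
  j=1: rhs fails.
  j=2: rhs fails.
  j=3: rhs fails.
  j=4: rhs fails.
  j=5: rhs holds; lhs holds on [0,4]. k = 5.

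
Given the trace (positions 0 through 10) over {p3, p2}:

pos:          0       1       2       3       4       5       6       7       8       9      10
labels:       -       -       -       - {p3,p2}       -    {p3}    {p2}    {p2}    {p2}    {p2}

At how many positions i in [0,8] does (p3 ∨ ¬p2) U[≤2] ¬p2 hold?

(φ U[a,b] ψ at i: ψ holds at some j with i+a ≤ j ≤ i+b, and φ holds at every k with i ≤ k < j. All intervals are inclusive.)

Evaluate at each i in [0,8]:
  i=0: ✓ (rhs at j=0)
  i=1: ✓ (rhs at j=1)
  i=2: ✓ (rhs at j=2)
  i=3: ✓ (rhs at j=3)
  i=4: ✓ (rhs at j=5; lhs holds on [4,4])
  i=5: ✓ (rhs at j=5)
  i=6: ✓ (rhs at j=6)
  i=7: ✗ (no rhs in [7,9])
  i=8: ✗ (no rhs in [8,10])
Positions where it holds: {0, 1, 2, 3, 4, 5, 6} → 7.

7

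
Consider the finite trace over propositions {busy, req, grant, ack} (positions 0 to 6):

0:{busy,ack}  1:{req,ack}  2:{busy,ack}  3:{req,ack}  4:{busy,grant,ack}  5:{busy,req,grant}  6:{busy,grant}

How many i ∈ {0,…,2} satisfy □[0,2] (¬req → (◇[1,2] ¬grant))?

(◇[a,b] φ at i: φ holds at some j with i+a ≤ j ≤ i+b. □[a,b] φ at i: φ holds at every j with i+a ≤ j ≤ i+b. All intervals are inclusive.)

Evaluate at each i in [0,2]:
  i=0: ✓ (all of [0,2])
  i=1: ✓ (all of [1,3])
  i=2: ✗ (fails at j=4)
Positions where it holds: {0, 1} → 2.

2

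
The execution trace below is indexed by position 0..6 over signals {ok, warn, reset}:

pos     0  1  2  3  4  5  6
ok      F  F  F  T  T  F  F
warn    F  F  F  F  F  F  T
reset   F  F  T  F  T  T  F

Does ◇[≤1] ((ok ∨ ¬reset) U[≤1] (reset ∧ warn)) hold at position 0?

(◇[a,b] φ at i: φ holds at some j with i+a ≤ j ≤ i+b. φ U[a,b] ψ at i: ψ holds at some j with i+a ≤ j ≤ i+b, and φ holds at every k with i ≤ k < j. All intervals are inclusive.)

False

Check ((ok ∨ ¬reset) U[≤1] (reset ∧ warn)) at each j in [0,1]:
  j=0: fails
  j=1: fails
No position in the window satisfies it → formula fails.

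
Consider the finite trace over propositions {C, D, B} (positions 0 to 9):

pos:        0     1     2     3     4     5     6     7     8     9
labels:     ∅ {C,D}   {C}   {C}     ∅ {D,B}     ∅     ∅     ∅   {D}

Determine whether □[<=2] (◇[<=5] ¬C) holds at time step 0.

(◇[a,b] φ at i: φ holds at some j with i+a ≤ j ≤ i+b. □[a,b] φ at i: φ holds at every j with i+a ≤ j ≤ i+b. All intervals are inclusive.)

Holds

Check ◇[<=5] ¬C at every j in [0,2]:
  j=0: holds (witness at 0)
  j=1: holds (witness at 4)
  j=2: holds (witness at 4)
All positions satisfy it → formula holds.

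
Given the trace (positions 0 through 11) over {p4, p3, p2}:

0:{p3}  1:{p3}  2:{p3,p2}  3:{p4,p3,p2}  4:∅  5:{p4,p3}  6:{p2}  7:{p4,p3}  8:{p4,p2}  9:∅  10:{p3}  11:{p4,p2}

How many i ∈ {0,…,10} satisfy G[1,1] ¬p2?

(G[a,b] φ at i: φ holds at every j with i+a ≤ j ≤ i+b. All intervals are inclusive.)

6

Evaluate at each i in [0,10]:
  i=0: ✓ (all of [1,1])
  i=1: ✗ (fails at j=2)
  i=2: ✗ (fails at j=3)
  i=3: ✓ (all of [4,4])
  i=4: ✓ (all of [5,5])
  i=5: ✗ (fails at j=6)
  i=6: ✓ (all of [7,7])
  i=7: ✗ (fails at j=8)
  i=8: ✓ (all of [9,9])
  i=9: ✓ (all of [10,10])
  i=10: ✗ (fails at j=11)
Positions where it holds: {0, 3, 4, 6, 8, 9} → 6.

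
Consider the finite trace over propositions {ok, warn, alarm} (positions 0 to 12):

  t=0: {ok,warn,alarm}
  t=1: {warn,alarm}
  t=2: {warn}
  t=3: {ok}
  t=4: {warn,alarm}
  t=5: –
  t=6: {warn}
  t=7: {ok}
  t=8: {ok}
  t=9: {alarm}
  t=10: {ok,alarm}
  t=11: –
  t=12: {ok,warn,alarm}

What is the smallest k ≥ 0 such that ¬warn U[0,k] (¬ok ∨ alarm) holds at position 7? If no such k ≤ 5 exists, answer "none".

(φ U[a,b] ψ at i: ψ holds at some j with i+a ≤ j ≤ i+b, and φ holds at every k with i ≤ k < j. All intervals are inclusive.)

2

Need earliest j ≥ 7 with (¬ok ∨ alarm), and ¬warn at every k in [7,j-1].
  j=7: rhs fails.
  j=8: rhs fails.
  j=9: rhs holds; lhs holds on [7,8]. k = 2.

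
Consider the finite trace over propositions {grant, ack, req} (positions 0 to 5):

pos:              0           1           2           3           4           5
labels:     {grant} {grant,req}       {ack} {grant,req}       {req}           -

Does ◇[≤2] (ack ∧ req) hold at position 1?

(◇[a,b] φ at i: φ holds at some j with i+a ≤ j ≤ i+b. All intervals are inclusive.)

No

Check (ack ∧ req) at each j in [1,3]:
  j=1: false
  j=2: false
  j=3: false
No position in the window satisfies it → formula fails.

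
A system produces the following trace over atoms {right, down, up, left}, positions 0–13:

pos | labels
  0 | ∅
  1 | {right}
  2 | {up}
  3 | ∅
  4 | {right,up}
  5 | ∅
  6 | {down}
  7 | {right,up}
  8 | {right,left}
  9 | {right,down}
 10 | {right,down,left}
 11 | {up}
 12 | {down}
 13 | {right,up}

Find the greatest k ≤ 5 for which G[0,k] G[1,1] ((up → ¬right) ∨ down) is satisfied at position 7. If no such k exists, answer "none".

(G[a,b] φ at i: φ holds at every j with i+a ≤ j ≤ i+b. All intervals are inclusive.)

4

G[1,1] ((up → ¬right) ∨ down) must hold from j=7 onward; find where it first fails.
  j=7: holds
  j=8: holds
  j=9: holds
  j=10: holds
  j=11: holds
  j=12: fails
Holds on [7,11], so largest k = 4.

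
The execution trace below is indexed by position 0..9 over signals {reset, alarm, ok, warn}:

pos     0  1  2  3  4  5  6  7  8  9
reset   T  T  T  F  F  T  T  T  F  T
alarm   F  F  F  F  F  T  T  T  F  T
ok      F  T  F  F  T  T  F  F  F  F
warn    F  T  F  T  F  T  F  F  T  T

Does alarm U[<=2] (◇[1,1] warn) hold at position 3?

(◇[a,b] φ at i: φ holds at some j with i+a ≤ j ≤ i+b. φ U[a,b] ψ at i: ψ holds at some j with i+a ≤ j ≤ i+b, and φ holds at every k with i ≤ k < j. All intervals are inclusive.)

Does not hold

Need some j in [3,5] with ◇[1,1] warn, and alarm at every k in [3,j-1].
  j=3: ◇[1,1] warn — fails (none in [4,4]).
  j=4: ◇[1,1] warn holds, but alarm fails at k=3 → not this j.
  j=5: ◇[1,1] warn — fails (none in [6,6]).
No j in the window works → until fails.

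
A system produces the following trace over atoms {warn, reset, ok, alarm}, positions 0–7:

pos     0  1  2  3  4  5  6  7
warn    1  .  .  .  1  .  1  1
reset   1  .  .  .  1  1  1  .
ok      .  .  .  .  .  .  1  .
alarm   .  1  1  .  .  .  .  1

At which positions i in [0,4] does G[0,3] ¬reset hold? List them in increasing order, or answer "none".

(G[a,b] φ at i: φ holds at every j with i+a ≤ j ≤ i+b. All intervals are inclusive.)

Evaluate at each i in [0,4]:
  i=0: ✗ (fails at j=0)
  i=1: ✗ (fails at j=4)
  i=2: ✗ (fails at j=4)
  i=3: ✗ (fails at j=4)
  i=4: ✗ (fails at j=4)

none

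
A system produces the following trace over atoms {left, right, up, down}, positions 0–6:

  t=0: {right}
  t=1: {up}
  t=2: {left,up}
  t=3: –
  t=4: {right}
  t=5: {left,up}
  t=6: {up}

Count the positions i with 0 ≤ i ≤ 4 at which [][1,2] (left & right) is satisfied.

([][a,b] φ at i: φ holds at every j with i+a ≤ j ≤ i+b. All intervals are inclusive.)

Evaluate at each i in [0,4]:
  i=0: ✗ (fails at j=1)
  i=1: ✗ (fails at j=2)
  i=2: ✗ (fails at j=3)
  i=3: ✗ (fails at j=4)
  i=4: ✗ (fails at j=5)
Positions where it holds: {} → 0.

0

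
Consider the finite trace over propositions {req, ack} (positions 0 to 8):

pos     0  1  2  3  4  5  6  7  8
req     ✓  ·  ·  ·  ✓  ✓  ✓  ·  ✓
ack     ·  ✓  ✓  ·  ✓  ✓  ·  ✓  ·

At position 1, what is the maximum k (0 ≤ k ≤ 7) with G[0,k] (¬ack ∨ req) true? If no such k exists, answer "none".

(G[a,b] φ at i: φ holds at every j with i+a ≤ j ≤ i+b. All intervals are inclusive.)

none

(¬ack ∨ req) must hold from j=1 onward; find where it first fails.
  j=1: fails → no k works.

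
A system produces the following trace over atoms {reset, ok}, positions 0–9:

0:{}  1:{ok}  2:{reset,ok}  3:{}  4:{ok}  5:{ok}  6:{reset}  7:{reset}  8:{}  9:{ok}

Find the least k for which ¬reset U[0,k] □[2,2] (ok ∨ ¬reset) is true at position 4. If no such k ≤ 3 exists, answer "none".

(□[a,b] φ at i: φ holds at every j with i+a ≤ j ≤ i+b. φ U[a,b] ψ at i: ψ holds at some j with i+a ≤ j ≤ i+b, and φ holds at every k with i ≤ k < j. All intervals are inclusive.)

Need earliest j ≥ 4 with □[2,2] (ok ∨ ¬reset), and ¬reset at every k in [4,j-1].
  j=4: rhs fails.
  j=5: rhs fails.
  j=6: rhs holds; lhs holds on [4,5]. k = 2.

2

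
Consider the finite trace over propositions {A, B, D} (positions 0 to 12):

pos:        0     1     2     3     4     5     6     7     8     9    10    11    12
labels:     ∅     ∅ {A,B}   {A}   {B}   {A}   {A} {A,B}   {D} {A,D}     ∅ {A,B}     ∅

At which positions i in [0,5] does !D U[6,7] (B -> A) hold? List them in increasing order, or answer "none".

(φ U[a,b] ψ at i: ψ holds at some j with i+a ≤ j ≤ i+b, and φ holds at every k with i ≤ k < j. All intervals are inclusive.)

0, 1, 2

Evaluate at each i in [0,5]:
  i=0: ✓ (rhs at j=6; lhs holds on [0,5])
  i=1: ✓ (rhs at j=7; lhs holds on [1,6])
  i=2: ✓ (rhs at j=8; lhs holds on [2,7])
  i=3: ✗ (lhs fails at k=8 before rhs at j=9)
  i=4: ✗ (lhs fails at k=8 before rhs at j=10)
  i=5: ✗ (lhs fails at k=8 before rhs at j=11)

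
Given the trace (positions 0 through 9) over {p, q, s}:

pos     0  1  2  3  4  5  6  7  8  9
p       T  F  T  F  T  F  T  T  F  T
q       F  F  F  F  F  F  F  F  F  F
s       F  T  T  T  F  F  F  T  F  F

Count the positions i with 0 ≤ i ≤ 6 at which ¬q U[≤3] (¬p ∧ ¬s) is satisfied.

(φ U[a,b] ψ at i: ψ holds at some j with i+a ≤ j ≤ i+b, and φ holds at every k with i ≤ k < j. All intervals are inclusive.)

5

Evaluate at each i in [0,6]:
  i=0: ✗ (no rhs in [0,3])
  i=1: ✗ (no rhs in [1,4])
  i=2: ✓ (rhs at j=5; lhs holds on [2,4])
  i=3: ✓ (rhs at j=5; lhs holds on [3,4])
  i=4: ✓ (rhs at j=5; lhs holds on [4,4])
  i=5: ✓ (rhs at j=5)
  i=6: ✓ (rhs at j=8; lhs holds on [6,7])
Positions where it holds: {2, 3, 4, 5, 6} → 5.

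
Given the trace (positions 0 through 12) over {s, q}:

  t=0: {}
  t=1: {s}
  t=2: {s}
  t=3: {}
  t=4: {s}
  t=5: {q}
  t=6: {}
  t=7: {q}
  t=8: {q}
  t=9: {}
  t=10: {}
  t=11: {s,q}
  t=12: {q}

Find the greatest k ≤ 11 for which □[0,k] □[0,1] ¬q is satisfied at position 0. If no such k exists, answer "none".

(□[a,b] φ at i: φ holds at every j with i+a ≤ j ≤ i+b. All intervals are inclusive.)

3

□[0,1] ¬q must hold from j=0 onward; find where it first fails.
  j=0: holds
  j=1: holds
  j=2: holds
  j=3: holds
  j=4: fails
Holds on [0,3], so largest k = 3.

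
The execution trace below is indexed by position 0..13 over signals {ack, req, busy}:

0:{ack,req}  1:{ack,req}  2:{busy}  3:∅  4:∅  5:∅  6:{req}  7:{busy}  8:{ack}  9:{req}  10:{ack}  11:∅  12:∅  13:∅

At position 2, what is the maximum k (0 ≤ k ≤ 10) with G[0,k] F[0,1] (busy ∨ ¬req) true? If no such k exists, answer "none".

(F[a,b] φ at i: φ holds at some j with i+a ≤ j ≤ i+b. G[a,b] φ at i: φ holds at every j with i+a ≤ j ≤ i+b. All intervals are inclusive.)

F[0,1] (busy ∨ ¬req) must hold from j=2 onward; find where it first fails.
  j=2: holds
  j=3: holds
  j=4: holds
  j=5: holds
  j=6: holds
  j=7: holds
  j=8: holds
  j=9: holds
  j=10: holds
  j=11: holds
  j=12: holds
Holds through j=12; largest k = 10.

10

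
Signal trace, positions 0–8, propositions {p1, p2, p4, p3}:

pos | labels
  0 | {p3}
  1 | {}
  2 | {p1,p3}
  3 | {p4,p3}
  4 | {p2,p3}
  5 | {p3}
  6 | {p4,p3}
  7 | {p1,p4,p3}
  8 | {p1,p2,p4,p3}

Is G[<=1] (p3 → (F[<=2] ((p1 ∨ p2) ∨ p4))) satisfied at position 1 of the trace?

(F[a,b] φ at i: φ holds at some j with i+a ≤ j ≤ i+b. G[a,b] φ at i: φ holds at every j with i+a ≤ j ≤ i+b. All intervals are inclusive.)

Check (p3 → (F[<=2] ((p1 ∨ p2) ∨ p4))) at every j in [1,2]:
  j=1: antecedent false → ✓
  j=2: antecedent true; consequent holds (witness at 2) → ✓
All positions satisfy it → formula holds.

True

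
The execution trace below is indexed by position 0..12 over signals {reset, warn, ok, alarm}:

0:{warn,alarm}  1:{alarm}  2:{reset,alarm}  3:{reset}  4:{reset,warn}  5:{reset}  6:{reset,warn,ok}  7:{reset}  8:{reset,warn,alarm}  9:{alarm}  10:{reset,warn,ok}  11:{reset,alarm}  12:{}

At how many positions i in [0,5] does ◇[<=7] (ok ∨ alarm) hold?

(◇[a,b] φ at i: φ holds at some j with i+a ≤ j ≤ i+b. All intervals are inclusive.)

6

Evaluate at each i in [0,5]:
  i=0: ✓ (witness j=0)
  i=1: ✓ (witness j=1)
  i=2: ✓ (witness j=2)
  i=3: ✓ (witness j=6)
  i=4: ✓ (witness j=6)
  i=5: ✓ (witness j=6)
Positions where it holds: {0, 1, 2, 3, 4, 5} → 6.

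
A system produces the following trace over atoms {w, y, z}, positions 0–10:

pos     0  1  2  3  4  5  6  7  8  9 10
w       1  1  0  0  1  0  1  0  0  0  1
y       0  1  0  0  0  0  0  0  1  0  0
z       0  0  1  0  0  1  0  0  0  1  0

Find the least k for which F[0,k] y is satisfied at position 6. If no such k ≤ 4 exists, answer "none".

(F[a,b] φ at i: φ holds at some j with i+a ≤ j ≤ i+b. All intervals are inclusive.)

Scan j = 6,7,… for y:
  j=6: fails
  j=7: fails
  j=8: holds
First hit at j=8, so smallest k = 8-6 = 2.

2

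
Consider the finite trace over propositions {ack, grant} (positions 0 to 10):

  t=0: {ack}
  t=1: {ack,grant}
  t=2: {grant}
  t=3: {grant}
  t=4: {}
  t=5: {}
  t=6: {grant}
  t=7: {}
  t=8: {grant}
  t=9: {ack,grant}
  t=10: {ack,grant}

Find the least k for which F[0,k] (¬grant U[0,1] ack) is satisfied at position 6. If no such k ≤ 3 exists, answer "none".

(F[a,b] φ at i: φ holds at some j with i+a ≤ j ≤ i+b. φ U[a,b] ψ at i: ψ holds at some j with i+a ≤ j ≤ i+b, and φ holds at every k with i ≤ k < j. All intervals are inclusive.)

3

Scan j = 6,7,… for (¬grant U[0,1] ack):
  j=6: fails
  j=7: fails
  j=8: fails
  j=9: holds
First hit at j=9, so smallest k = 9-6 = 3.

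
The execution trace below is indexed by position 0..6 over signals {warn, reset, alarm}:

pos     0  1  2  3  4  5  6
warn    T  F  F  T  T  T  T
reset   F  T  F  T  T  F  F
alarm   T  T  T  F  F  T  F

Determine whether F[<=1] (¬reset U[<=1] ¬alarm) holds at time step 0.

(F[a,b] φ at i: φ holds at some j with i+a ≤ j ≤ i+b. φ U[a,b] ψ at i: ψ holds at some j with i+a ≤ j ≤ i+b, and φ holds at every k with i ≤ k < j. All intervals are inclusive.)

False

Check (¬reset U[<=1] ¬alarm) at each j in [0,1]:
  j=0: fails
  j=1: fails
No position in the window satisfies it → formula fails.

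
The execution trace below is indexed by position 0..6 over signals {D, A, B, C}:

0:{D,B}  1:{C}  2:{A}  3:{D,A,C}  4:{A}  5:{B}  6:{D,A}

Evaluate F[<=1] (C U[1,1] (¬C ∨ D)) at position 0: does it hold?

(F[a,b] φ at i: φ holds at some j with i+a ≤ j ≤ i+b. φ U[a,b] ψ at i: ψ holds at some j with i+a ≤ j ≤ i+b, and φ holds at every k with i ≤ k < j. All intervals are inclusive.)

Yes

Check (C U[1,1] (¬C ∨ D)) at each j in [0,1]:
  j=0: fails
  j=1: holds
Found at j=1 → formula holds.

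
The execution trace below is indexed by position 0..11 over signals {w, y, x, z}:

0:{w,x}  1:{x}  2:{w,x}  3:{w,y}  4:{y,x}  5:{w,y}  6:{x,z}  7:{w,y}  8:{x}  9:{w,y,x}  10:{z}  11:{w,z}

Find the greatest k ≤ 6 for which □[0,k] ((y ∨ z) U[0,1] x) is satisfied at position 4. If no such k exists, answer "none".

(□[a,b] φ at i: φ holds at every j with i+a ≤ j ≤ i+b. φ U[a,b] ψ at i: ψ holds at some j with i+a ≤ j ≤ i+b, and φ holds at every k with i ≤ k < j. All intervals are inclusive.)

5

((y ∨ z) U[0,1] x) must hold from j=4 onward; find where it first fails.
  j=4: holds
  j=5: holds
  j=6: holds
  j=7: holds
  j=8: holds
  j=9: holds
  j=10: fails
Holds on [4,9], so largest k = 5.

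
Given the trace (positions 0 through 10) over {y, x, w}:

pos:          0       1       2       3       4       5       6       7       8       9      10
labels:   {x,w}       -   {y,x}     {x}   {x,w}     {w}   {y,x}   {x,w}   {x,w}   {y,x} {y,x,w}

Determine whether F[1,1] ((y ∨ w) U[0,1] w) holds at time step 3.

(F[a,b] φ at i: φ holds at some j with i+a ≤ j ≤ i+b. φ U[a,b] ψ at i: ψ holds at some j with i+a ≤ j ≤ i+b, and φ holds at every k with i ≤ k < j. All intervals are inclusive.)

True

Check ((y ∨ w) U[0,1] w) at each j in [4,4]:
  j=4: holds
Found at j=4 → formula holds.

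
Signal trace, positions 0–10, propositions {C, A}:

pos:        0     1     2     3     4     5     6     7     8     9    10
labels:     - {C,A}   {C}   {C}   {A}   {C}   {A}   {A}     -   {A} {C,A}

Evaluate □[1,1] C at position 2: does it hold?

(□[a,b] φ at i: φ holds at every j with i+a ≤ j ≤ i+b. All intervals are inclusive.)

Check C at every j in [3,3]:
  j=3: true
All positions satisfy it → formula holds.

Yes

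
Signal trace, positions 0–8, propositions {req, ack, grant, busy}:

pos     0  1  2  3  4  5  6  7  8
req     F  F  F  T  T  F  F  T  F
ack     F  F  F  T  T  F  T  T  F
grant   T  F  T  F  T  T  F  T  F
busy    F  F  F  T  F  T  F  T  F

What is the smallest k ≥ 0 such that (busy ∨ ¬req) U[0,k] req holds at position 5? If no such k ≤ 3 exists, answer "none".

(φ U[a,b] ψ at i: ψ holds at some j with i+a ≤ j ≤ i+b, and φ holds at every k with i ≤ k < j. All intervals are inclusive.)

2

Need earliest j ≥ 5 with req, and (busy ∨ ¬req) at every k in [5,j-1].
  j=5: rhs fails.
  j=6: rhs fails.
  j=7: rhs holds; lhs holds on [5,6]. k = 2.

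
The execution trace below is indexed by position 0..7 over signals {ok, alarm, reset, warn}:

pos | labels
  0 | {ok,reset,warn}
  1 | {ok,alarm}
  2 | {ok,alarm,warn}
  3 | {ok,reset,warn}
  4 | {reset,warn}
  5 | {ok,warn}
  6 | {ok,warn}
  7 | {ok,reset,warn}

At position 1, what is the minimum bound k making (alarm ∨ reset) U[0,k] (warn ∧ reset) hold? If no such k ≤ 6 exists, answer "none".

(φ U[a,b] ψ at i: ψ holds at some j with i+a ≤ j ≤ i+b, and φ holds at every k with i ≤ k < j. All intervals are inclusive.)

2

Need earliest j ≥ 1 with (warn ∧ reset), and (alarm ∨ reset) at every k in [1,j-1].
  j=1: rhs fails.
  j=2: rhs fails.
  j=3: rhs holds; lhs holds on [1,2]. k = 2.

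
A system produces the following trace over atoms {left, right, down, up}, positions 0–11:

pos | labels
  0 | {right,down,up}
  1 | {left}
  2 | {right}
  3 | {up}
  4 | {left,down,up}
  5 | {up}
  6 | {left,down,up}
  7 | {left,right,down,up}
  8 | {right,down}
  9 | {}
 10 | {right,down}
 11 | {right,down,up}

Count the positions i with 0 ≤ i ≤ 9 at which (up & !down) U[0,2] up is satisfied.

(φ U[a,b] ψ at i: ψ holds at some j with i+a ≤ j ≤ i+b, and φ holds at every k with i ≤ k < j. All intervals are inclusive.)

6

Evaluate at each i in [0,9]:
  i=0: ✓ (rhs at j=0)
  i=1: ✗ (lhs fails at k=1 before rhs at j=3)
  i=2: ✗ (lhs fails at k=2 before rhs at j=3)
  i=3: ✓ (rhs at j=3)
  i=4: ✓ (rhs at j=4)
  i=5: ✓ (rhs at j=5)
  i=6: ✓ (rhs at j=6)
  i=7: ✓ (rhs at j=7)
  i=8: ✗ (no rhs in [8,10])
  i=9: ✗ (lhs fails at k=9 before rhs at j=11)
Positions where it holds: {0, 3, 4, 5, 6, 7} → 6.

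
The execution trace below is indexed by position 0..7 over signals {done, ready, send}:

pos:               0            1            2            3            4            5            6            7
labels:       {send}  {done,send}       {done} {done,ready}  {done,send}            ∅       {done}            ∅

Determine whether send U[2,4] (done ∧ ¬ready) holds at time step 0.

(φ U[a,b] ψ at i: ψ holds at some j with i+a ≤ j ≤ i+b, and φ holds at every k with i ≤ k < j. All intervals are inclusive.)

Holds

Need some j in [2,4] with (done ∧ ¬ready), and send at every k in [0,j-1].
  j=2: (done ∧ ¬ready) holds; send holds at every k in [0,1] → satisfied.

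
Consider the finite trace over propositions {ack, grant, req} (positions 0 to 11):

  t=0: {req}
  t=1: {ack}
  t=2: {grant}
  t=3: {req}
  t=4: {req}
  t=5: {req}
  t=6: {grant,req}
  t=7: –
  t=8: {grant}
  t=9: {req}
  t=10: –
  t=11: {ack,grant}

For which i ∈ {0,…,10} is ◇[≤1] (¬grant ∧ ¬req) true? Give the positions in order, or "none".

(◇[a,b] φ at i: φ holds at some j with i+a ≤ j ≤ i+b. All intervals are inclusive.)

Evaluate at each i in [0,10]:
  i=0: ✓ (witness j=1)
  i=1: ✓ (witness j=1)
  i=2: ✗ (none in [2,3])
  i=3: ✗ (none in [3,4])
  i=4: ✗ (none in [4,5])
  i=5: ✗ (none in [5,6])
  i=6: ✓ (witness j=7)
  i=7: ✓ (witness j=7)
  i=8: ✗ (none in [8,9])
  i=9: ✓ (witness j=10)
  i=10: ✓ (witness j=10)

0, 1, 6, 7, 9, 10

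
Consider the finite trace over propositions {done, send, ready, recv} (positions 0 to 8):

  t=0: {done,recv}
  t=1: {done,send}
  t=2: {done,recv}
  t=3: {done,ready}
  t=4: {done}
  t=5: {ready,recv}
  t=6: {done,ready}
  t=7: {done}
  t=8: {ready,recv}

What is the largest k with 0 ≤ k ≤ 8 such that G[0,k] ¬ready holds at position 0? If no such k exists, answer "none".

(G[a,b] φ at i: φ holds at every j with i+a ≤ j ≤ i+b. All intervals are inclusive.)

2

¬ready must hold from j=0 onward; find where it first fails.
  j=0: holds
  j=1: holds
  j=2: holds
  j=3: fails
Holds on [0,2], so largest k = 2.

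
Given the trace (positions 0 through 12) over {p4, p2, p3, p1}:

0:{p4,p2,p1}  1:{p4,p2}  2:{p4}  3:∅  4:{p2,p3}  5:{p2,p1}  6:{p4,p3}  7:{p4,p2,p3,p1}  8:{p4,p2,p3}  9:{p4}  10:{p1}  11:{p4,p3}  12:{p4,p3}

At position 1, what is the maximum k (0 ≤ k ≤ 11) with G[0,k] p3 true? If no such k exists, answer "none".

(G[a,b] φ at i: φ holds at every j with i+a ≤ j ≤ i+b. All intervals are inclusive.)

p3 must hold from j=1 onward; find where it first fails.
  j=1: fails → no k works.

none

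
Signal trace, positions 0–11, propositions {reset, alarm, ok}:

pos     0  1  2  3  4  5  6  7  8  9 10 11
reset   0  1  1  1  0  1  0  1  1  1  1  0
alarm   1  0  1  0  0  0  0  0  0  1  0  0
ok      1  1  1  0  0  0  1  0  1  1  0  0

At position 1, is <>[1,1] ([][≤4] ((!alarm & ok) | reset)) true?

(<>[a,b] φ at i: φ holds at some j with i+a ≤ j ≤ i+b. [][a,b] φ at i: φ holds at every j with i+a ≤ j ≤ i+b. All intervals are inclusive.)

Check [][≤4] ((!alarm & ok) | reset) at each j in [2,2]:
  j=2: fails at 4
No position in the window satisfies it → formula fails.

Does not hold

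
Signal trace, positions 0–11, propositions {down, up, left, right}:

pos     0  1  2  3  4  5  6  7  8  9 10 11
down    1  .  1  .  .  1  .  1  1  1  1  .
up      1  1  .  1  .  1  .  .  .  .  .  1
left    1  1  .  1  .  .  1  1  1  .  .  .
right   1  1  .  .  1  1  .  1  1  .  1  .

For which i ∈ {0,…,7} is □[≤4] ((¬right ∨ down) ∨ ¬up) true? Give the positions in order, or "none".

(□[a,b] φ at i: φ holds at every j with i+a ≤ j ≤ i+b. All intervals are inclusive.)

2, 3, 4, 5, 6, 7

Evaluate at each i in [0,7]:
  i=0: ✗ (fails at j=1)
  i=1: ✗ (fails at j=1)
  i=2: ✓ (all of [2,6])
  i=3: ✓ (all of [3,7])
  i=4: ✓ (all of [4,8])
  i=5: ✓ (all of [5,9])
  i=6: ✓ (all of [6,10])
  i=7: ✓ (all of [7,11])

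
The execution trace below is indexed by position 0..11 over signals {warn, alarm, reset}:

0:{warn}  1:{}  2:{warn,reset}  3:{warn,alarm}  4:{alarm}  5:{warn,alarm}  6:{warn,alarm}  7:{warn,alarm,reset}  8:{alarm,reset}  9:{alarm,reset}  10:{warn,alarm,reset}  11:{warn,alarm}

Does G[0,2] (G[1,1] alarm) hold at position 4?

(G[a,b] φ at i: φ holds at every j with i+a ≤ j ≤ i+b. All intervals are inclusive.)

Holds

Check G[1,1] alarm at every j in [4,6]:
  j=4: holds on [5,5]
  j=5: holds on [6,6]
  j=6: holds on [7,7]
All positions satisfy it → formula holds.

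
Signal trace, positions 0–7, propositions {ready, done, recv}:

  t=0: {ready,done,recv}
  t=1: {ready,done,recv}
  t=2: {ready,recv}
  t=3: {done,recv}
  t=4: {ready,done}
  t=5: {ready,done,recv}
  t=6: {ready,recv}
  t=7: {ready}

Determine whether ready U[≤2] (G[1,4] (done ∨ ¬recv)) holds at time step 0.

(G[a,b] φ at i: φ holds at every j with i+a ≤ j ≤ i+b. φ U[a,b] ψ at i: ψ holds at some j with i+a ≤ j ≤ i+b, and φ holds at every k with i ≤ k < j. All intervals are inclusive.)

Need some j in [0,2] with G[1,4] (done ∨ ¬recv), and ready at every k in [0,j-1].
  j=0: G[1,4] (done ∨ ¬recv) — fails at 2.
  j=1: G[1,4] (done ∨ ¬recv) — fails at 2.
  j=2: G[1,4] (done ∨ ¬recv) — fails at 6.
No j in the window works → until fails.

No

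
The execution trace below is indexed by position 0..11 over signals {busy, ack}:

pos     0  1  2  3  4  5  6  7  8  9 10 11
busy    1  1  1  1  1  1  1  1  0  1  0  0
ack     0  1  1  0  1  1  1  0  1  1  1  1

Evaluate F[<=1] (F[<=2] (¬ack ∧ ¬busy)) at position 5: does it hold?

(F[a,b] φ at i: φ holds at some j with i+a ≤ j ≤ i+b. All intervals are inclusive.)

Check F[<=2] (¬ack ∧ ¬busy) at each j in [5,6]:
  j=5: fails (none in [5,7])
  j=6: fails (none in [6,8])
No position in the window satisfies it → formula fails.

Does not hold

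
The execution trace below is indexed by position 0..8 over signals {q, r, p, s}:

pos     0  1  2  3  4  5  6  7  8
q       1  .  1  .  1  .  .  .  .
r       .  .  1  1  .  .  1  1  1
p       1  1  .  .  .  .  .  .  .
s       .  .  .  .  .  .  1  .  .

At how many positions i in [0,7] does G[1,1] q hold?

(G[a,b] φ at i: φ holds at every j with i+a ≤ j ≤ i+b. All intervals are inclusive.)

Evaluate at each i in [0,7]:
  i=0: ✗ (fails at j=1)
  i=1: ✓ (all of [2,2])
  i=2: ✗ (fails at j=3)
  i=3: ✓ (all of [4,4])
  i=4: ✗ (fails at j=5)
  i=5: ✗ (fails at j=6)
  i=6: ✗ (fails at j=7)
  i=7: ✗ (fails at j=8)
Positions where it holds: {1, 3} → 2.

2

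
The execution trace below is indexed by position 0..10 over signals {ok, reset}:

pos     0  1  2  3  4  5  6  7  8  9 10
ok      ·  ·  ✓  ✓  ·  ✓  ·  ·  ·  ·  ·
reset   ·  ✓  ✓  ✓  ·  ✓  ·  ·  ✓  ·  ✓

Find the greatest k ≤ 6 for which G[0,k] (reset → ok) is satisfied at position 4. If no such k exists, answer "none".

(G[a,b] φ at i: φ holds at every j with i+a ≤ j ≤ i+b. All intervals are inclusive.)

(reset → ok) must hold from j=4 onward; find where it first fails.
  j=4: holds
  j=5: holds
  j=6: holds
  j=7: holds
  j=8: fails
Holds on [4,7], so largest k = 3.

3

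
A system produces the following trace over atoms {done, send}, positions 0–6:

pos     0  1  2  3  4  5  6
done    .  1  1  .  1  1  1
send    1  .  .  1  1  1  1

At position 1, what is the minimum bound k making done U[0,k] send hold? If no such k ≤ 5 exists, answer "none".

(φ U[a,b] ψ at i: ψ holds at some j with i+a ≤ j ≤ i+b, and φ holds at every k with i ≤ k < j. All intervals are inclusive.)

2

Need earliest j ≥ 1 with send, and done at every k in [1,j-1].
  j=1: rhs fails.
  j=2: rhs fails.
  j=3: rhs holds; lhs holds on [1,2]. k = 2.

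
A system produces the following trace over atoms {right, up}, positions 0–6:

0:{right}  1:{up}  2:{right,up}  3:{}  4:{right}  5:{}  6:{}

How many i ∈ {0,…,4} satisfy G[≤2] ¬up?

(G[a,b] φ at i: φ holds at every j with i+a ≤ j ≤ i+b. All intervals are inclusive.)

2

Evaluate at each i in [0,4]:
  i=0: ✗ (fails at j=1)
  i=1: ✗ (fails at j=1)
  i=2: ✗ (fails at j=2)
  i=3: ✓ (all of [3,5])
  i=4: ✓ (all of [4,6])
Positions where it holds: {3, 4} → 2.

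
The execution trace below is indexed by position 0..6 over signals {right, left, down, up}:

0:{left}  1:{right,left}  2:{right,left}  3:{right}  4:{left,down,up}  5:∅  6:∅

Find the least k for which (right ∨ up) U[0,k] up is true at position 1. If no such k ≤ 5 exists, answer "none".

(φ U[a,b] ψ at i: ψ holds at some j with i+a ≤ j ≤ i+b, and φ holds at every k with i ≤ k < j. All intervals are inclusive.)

Need earliest j ≥ 1 with up, and (right ∨ up) at every k in [1,j-1].
  j=1: rhs fails.
  j=2: rhs fails.
  j=3: rhs fails.
  j=4: rhs holds; lhs holds on [1,3]. k = 3.

3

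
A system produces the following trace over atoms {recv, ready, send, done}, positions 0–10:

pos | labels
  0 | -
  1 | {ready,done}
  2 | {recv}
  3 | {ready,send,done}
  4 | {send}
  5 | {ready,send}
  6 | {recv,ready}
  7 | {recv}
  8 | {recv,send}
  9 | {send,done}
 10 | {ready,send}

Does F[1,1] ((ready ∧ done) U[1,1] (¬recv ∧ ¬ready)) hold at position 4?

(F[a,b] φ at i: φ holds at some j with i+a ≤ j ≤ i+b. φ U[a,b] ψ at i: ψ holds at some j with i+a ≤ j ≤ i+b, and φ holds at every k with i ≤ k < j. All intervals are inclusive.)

No

Check ((ready ∧ done) U[1,1] (¬recv ∧ ¬ready)) at each j in [5,5]:
  j=5: fails
No position in the window satisfies it → formula fails.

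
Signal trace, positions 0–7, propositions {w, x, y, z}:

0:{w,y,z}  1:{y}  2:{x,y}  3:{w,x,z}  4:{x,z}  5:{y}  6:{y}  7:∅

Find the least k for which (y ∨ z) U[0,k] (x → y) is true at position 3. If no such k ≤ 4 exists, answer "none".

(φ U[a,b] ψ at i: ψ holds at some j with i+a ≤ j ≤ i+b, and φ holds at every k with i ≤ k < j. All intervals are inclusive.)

2

Need earliest j ≥ 3 with (x → y), and (y ∨ z) at every k in [3,j-1].
  j=3: rhs fails.
  j=4: rhs fails.
  j=5: rhs holds; lhs holds on [3,4]. k = 2.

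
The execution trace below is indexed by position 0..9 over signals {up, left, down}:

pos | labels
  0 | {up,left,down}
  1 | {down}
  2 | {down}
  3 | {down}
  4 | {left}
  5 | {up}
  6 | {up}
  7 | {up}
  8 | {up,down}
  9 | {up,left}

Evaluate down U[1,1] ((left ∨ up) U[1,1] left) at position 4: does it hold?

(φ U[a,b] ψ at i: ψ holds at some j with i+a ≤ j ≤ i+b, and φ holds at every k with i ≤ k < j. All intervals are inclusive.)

Need some j in [5,5] with ((left ∨ up) U[1,1] left), and down at every k in [4,j-1].
  j=5: ((left ∨ up) U[1,1] left) — fails.
No j in the window works → until fails.

Does not hold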